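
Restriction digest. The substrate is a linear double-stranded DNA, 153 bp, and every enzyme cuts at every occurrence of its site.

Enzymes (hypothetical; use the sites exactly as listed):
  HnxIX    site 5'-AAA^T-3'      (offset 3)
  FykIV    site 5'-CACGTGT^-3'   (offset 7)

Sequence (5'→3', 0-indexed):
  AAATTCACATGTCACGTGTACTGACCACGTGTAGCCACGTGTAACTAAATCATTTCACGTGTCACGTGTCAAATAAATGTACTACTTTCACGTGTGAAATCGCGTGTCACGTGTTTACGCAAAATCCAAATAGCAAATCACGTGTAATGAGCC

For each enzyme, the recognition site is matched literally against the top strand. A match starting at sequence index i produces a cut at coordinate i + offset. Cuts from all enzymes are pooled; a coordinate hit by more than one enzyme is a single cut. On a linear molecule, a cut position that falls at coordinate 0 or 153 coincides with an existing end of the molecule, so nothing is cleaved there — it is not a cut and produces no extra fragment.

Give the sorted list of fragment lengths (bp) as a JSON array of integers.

[3,4,4,4,6,7,7,7,8,8,10,10,13,13,15,16,18]

Scan for sites:
  HnxIX AAAT/3: at [0, 46, 70, 74, 96, 121, 127, 134] ⇒ [3, 49, 73, 77, 99, 124, 130, 137]
  FykIV CACGTGT/7: at [12, 25, 35, 55, 62, 88, 107, 138] ⇒ [19, 32, 42, 62, 69, 95, 114, 145]

Pooled cuts: [3, 19, 32, 42, 49, 62, 69, 73, 77, 95, 99, 114, 124, 130, 137, 145]

Fragments:
  [0,3): 3 bp
  [3,19): 16 bp
  [19,32): 13 bp
  [32,42): 10 bp
  [42,49): 7 bp
  [49,62): 13 bp
  [62,69): 7 bp
  [69,73): 4 bp
  [73,77): 4 bp
  [77,95): 18 bp
  [95,99): 4 bp
  [99,114): 15 bp
  [114,124): 10 bp
  [124,130): 6 bp
  [130,137): 7 bp
  [137,145): 8 bp
  [145,153): 8 bp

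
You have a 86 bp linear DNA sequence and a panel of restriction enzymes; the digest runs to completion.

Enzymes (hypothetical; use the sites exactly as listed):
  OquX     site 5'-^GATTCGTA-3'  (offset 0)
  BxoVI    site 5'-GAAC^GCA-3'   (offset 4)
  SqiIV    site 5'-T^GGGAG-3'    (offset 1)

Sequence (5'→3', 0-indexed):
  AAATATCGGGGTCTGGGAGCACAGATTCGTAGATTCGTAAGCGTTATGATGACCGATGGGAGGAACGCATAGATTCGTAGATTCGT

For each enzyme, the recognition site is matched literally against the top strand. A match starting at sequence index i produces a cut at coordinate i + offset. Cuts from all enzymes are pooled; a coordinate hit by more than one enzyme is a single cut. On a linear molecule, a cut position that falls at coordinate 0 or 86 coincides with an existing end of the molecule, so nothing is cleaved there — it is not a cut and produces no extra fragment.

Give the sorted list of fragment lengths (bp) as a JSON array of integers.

Site scan:
  OquX GATTCGTA/0: at [23, 31, 71] ⇒ [23, 31, 71]
  BxoVI GAACGCA/4: at [62] ⇒ [66]
  SqiIV TGGGAG/1: at [13, 56] ⇒ [14, 57]

All cut coordinates (distinct, sorted): [14, 23, 31, 57, 66, 71]

Fragment lengths:
  [0,14): 14 bp
  [14,23): 9 bp
  [23,31): 8 bp
  [31,57): 26 bp
  [57,66): 9 bp
  [66,71): 5 bp
  [71,86): 15 bp

[5,8,9,9,14,15,26]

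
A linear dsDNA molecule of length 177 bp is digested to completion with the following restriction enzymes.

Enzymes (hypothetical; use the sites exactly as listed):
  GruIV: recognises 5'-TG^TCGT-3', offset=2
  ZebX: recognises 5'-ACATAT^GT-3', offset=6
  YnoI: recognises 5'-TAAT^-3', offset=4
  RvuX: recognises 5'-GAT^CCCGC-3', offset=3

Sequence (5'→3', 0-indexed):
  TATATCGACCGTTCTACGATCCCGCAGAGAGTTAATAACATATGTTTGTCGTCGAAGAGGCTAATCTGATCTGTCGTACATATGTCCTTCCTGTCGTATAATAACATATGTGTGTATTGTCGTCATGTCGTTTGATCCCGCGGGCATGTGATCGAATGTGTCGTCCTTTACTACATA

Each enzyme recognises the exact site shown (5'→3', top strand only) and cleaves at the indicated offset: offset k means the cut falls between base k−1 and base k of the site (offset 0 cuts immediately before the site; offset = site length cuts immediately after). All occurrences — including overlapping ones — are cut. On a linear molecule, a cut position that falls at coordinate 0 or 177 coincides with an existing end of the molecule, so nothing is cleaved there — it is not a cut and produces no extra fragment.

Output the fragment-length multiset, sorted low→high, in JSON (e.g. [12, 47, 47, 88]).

[5,7,7,8,8,9,9,10,10,10,16,17,17,20,24]

Site scan:
  GruIV TGTCGT/2: at [46, 71, 91, 117, 125, 158] ⇒ [48, 73, 93, 119, 127, 160]
  ZebX ACATATGT/6: at [37, 77, 103] ⇒ [43, 83, 109]
  YnoI TAAT/4: at [32, 61, 98] ⇒ [36, 65, 102]
  RvuX GATCCCGC/3: at [17, 133] ⇒ [20, 136]

Pooled cuts: [20, 36, 43, 48, 65, 73, 83, 93, 102, 109, 119, 127, 136, 160]

Fragment lengths:
  [0,20): 20 bp
  [20,36): 16 bp
  [36,43): 7 bp
  [43,48): 5 bp
  [48,65): 17 bp
  [65,73): 8 bp
  [73,83): 10 bp
  [83,93): 10 bp
  [93,102): 9 bp
  [102,109): 7 bp
  [109,119): 10 bp
  [119,127): 8 bp
  [127,136): 9 bp
  [136,160): 24 bp
  [160,177): 17 bp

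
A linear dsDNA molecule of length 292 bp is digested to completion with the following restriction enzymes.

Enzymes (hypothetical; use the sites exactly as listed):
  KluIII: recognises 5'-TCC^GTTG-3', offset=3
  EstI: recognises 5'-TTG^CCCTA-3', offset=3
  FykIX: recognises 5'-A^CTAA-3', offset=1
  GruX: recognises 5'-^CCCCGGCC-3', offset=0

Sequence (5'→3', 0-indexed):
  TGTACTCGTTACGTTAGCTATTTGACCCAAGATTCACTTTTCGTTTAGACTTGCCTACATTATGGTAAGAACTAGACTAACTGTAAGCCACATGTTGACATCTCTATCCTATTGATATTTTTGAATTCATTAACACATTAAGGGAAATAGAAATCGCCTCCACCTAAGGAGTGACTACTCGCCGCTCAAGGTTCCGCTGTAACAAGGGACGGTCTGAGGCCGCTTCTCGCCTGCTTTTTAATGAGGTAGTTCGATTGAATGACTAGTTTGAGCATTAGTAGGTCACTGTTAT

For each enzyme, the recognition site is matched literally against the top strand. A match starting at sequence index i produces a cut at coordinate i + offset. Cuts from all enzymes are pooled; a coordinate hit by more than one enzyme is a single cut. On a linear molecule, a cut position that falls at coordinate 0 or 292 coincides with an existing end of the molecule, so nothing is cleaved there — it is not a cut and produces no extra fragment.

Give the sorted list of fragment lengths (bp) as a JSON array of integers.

Per-enzyme occurrences:
  KluIII (TCCGTTG, off=3): no sites
  EstI (TTGCCCTA, off=3): no sites
  FykIX ACTAA/1: at [75] ⇒ [76]
  GruX (CCCCGGCC, off=0): no sites

Pooled cuts: [76]

Fragments:
  [0,76): 76 bp
  [76,292): 216 bp

[76,216]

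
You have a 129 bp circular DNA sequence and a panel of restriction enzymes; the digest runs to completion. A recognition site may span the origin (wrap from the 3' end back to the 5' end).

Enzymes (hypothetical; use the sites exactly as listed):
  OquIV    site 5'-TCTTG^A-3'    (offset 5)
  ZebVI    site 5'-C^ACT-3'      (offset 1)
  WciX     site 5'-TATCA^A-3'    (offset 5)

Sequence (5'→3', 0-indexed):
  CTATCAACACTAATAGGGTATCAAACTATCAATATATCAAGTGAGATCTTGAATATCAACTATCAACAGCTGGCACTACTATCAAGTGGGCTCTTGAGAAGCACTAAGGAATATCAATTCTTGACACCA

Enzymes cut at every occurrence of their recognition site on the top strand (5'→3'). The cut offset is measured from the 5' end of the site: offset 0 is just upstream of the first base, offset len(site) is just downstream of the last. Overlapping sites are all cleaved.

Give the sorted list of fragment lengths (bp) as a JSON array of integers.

Per-enzyme occurrences:
  OquIV TCTTGA/5: at [46, 91, 118] ⇒ [51, 96, 123]
  ZebVI CACT/1: at [7, 73, 101, 127] ⇒ [8, 74, 102, 128]
  WciX TATCAA/5: at [1, 18, 26, 34, 53, 60, 79, 111] ⇒ [6, 23, 31, 39, 58, 65, 84, 116]

All cut coordinates (distinct, sorted): [6, 8, 23, 31, 39, 51, 58, 65, 74, 84, 96, 102, 116, 123, 128]

Fragments:
  6→8: 2 bp
  8→23: 15 bp
  23→31: 8 bp
  31→39: 8 bp
  39→51: 12 bp
  51→58: 7 bp
  58→65: 7 bp
  65→74: 9 bp
  74→84: 10 bp
  84→96: 12 bp
  96→102: 6 bp
  102→116: 14 bp
  116→123: 7 bp
  123→128: 5 bp
  128→6 (wrap): 129-128+6 = 7 bp

[2,5,6,7,7,7,7,8,8,9,10,12,12,14,15]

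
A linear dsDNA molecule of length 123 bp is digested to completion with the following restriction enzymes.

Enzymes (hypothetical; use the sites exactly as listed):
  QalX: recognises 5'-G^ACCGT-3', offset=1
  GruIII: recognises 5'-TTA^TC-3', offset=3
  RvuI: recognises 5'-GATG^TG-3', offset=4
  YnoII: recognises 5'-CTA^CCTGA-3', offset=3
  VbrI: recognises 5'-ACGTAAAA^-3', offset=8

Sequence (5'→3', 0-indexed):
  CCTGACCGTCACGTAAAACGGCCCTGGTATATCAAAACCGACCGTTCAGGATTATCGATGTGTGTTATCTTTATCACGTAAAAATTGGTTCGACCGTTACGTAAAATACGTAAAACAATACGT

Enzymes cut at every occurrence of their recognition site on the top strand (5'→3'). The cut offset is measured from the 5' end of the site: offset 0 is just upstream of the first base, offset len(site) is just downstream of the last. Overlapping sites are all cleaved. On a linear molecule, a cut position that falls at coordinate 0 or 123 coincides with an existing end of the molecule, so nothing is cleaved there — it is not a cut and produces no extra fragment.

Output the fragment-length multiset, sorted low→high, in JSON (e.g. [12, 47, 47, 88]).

Per-enzyme occurrences:
  QalX (GACCGT, off=1): starts [3, 39, 91] → cuts [4, 40, 92]
  GruIII (TTATC, off=3): starts [51, 64, 70] → cuts [54, 67, 73]
  RvuI (GATGTG, off=4): starts [56] → cuts [60]
  YnoII (CTACCTGA, off=3): no sites
  VbrI (ACGTAAAA, off=8): starts [10, 75, 98, 107] → cuts [18, 83, 106, 115]

Pooled cuts: [4, 18, 40, 54, 60, 67, 73, 83, 92, 106, 115]

Fragments:
  [0,4): 4 bp
  [4,18): 14 bp
  [18,40): 22 bp
  [40,54): 14 bp
  [54,60): 6 bp
  [60,67): 7 bp
  [67,73): 6 bp
  [73,83): 10 bp
  [83,92): 9 bp
  [92,106): 14 bp
  [106,115): 9 bp
  [115,123): 8 bp

[4,6,6,7,8,9,9,10,14,14,14,22]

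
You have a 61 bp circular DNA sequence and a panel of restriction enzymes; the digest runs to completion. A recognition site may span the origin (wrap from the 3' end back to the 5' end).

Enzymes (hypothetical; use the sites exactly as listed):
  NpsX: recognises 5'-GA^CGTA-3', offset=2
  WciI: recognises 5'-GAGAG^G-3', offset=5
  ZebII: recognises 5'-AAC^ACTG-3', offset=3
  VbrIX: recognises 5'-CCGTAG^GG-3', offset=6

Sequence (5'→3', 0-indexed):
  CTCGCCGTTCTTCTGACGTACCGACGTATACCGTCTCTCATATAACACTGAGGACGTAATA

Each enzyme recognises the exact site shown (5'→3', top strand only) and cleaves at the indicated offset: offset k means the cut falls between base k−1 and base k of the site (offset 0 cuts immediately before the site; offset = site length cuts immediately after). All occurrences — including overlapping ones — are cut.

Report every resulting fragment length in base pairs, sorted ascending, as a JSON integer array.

[8,8,22,23]

Per-enzyme occurrences:
  NpsX (GACGTA, off=2): starts [14, 22, 52] → cuts [16, 24, 54]
  WciI (GAGAGG, off=5): no sites
  ZebII (AACACTG, off=3): starts [43] → cuts [46]
  VbrIX (CCGTAGGG, off=6): no sites

All cut coordinates (distinct, sorted): [16, 24, 46, 54]

Fragment lengths:
  16→24: 8 bp
  24→46: 22 bp
  46→54: 8 bp
  54→16 (wrap): 61-54+16 = 23 bp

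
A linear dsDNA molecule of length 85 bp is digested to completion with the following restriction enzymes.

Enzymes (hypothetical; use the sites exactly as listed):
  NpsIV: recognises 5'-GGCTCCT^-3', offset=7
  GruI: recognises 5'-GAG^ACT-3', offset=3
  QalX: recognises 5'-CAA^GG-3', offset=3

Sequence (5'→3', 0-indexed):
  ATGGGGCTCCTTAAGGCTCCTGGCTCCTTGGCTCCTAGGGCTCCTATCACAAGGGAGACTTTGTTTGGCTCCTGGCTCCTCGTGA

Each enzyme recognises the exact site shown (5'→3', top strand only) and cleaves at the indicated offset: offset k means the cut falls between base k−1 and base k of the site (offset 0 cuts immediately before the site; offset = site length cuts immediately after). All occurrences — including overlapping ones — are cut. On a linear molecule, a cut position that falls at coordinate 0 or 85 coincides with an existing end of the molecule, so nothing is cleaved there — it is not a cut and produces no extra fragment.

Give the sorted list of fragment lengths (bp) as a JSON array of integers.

Per-enzyme occurrences:
  NpsIV GGCTCCT/7: at [4, 14, 21, 29, 38, 66, 73] ⇒ [11, 21, 28, 36, 45, 73, 80]
  GruI GAGACT/3: at [54] ⇒ [57]
  QalX CAAGG/3: at [49] ⇒ [52]

Pooled cuts: [11, 21, 28, 36, 45, 52, 57, 73, 80]

Fragment lengths:
  [0,11): 11 bp
  [11,21): 10 bp
  [21,28): 7 bp
  [28,36): 8 bp
  [36,45): 9 bp
  [45,52): 7 bp
  [52,57): 5 bp
  [57,73): 16 bp
  [73,80): 7 bp
  [80,85): 5 bp

[5,5,7,7,7,8,9,10,11,16]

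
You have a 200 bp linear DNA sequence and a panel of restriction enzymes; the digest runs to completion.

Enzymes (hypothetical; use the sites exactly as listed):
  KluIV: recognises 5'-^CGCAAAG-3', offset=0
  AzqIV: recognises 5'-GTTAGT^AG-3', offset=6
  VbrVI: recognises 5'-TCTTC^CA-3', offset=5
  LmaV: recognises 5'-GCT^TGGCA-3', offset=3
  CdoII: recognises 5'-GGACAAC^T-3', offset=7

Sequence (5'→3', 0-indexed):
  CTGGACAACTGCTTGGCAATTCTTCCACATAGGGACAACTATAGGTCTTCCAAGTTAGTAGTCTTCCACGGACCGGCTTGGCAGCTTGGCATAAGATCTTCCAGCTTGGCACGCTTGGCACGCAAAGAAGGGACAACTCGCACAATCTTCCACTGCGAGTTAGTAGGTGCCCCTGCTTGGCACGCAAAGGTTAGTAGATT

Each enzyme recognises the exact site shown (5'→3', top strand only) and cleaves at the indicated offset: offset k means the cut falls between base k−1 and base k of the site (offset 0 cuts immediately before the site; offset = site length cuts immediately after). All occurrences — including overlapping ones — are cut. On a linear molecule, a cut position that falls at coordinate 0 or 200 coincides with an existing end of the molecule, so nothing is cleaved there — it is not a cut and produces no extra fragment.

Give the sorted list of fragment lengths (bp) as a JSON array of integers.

Scan for sites:
  KluIV CGCAAAG/0: at [120, 182] ⇒ [120, 182]
  AzqIV GTTAGTAG/6: at [53, 158, 189] ⇒ [59, 164, 195]
  VbrVI TCTTCCA/5: at [20, 45, 61, 96, 145] ⇒ [25, 50, 66, 101, 150]
  LmaV GCTTGGCA/3: at [10, 75, 83, 103, 112, 174] ⇒ [13, 78, 86, 106, 115, 177]
  CdoII GGACAACT/7: at [2, 32, 130] ⇒ [9, 39, 137]

All cut coordinates (distinct, sorted): [9, 13, 25, 39, 50, 59, 66, 78, 86, 101, 106, 115, 120, 137, 150, 164, 177, 182, 195]

Fragments:
  [0,9): 9 bp
  [9,13): 4 bp
  [13,25): 12 bp
  [25,39): 14 bp
  [39,50): 11 bp
  [50,59): 9 bp
  [59,66): 7 bp
  [66,78): 12 bp
  [78,86): 8 bp
  [86,101): 15 bp
  [101,106): 5 bp
  [106,115): 9 bp
  [115,120): 5 bp
  [120,137): 17 bp
  [137,150): 13 bp
  [150,164): 14 bp
  [164,177): 13 bp
  [177,182): 5 bp
  [182,195): 13 bp
  [195,200): 5 bp

[4,5,5,5,5,7,8,9,9,9,11,12,12,13,13,13,14,14,15,17]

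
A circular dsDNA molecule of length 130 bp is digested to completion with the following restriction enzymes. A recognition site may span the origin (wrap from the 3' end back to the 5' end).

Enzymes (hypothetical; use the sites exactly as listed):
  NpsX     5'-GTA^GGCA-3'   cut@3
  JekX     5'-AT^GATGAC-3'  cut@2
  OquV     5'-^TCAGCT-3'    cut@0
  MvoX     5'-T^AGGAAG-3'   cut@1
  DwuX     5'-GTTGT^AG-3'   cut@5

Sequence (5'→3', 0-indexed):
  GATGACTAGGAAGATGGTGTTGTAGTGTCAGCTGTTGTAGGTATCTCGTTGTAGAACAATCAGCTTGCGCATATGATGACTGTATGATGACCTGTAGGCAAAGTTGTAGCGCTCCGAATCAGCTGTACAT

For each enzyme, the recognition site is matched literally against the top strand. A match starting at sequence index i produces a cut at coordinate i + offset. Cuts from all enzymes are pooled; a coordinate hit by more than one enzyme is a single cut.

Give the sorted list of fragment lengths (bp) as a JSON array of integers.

Site scan:
  NpsX GTAGGCA/3: at [93] ⇒ [96]
  JekX ATGATGAC/2: at [72, 83, 128] ⇒ [0, 74, 85]
  OquV TCAGCT/0: at [27, 59, 118] ⇒ [27, 59, 118]
  MvoX TAGGAAG/1: at [6] ⇒ [7]
  DwuX GTTGTAG/5: at [18, 33, 47, 102] ⇒ [23, 38, 52, 107]

Pooled cuts: [0, 7, 23, 27, 38, 52, 59, 74, 85, 96, 107, 118]

Fragment lengths:
  0→7: 7 bp
  7→23: 16 bp
  23→27: 4 bp
  27→38: 11 bp
  38→52: 14 bp
  52→59: 7 bp
  59→74: 15 bp
  74→85: 11 bp
  85→96: 11 bp
  96→107: 11 bp
  107→118: 11 bp
  118→0 (wrap): 130-118+0 = 12 bp

[4,7,7,11,11,11,11,11,12,14,15,16]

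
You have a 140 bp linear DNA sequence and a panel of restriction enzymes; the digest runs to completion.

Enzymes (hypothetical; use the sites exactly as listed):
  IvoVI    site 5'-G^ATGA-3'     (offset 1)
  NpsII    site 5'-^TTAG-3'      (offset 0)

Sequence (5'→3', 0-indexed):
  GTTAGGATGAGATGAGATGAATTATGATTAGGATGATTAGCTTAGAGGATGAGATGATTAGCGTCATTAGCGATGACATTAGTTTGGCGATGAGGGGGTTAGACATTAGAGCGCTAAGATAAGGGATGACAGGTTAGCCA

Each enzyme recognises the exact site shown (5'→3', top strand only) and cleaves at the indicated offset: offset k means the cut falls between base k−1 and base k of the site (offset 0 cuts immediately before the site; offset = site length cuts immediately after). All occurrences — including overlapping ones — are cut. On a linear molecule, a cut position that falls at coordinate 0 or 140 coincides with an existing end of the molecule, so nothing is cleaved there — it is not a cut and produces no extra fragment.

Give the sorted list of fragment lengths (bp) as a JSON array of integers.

[1,4,4,5,5,5,5,5,5,6,6,7,7,7,8,9,9,11,11,20]

Per-enzyme occurrences:
  IvoVI (GATGA, off=1): starts [5, 10, 15, 31, 47, 52, 71, 88, 124] → cuts [6, 11, 16, 32, 48, 53, 72, 89, 125]
  NpsII (TTAG, off=0): starts [1, 27, 36, 41, 57, 66, 78, 98, 105, 133] → cuts [1, 27, 36, 41, 57, 66, 78, 98, 105, 133]

All cut coordinates (distinct, sorted): [1, 6, 11, 16, 27, 32, 36, 41, 48, 53, 57, 66, 72, 78, 89, 98, 105, 125, 133]

Fragment lengths:
  [0,1): 1 bp
  [1,6): 5 bp
  [6,11): 5 bp
  [11,16): 5 bp
  [16,27): 11 bp
  [27,32): 5 bp
  [32,36): 4 bp
  [36,41): 5 bp
  [41,48): 7 bp
  [48,53): 5 bp
  [53,57): 4 bp
  [57,66): 9 bp
  [66,72): 6 bp
  [72,78): 6 bp
  [78,89): 11 bp
  [89,98): 9 bp
  [98,105): 7 bp
  [105,125): 20 bp
  [125,133): 8 bp
  [133,140): 7 bp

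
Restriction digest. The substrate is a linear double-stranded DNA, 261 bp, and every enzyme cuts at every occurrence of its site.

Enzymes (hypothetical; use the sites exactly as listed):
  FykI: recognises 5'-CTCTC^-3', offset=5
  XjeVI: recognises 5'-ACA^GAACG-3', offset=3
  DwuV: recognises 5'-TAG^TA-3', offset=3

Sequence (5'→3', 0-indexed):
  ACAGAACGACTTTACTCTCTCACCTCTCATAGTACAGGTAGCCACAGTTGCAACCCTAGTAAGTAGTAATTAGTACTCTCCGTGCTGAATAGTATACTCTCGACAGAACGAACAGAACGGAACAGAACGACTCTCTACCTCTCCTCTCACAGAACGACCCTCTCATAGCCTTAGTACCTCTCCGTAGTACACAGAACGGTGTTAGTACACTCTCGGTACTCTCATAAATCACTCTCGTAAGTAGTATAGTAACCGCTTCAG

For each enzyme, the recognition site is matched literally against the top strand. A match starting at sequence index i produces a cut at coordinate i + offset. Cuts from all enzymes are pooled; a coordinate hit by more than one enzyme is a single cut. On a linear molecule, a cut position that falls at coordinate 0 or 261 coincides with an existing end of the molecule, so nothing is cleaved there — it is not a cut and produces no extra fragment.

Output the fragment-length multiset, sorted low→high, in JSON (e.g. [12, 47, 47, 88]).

Scan for sites:
  FykI CTCTC/5: at [14, 16, 23, 75, 96, 130, 138, 143, 159, 177, 209, 218, 231] ⇒ [19, 21, 28, 80, 101, 135, 143, 148, 164, 182, 214, 223, 236]
  XjeVI ACAGAACG/3: at [0, 102, 111, 121, 148, 190] ⇒ [3, 105, 114, 124, 151, 193]
  DwuV TAGTA/3: at [29, 56, 63, 70, 89, 171, 184, 202, 241, 246] ⇒ [32, 59, 66, 73, 92, 174, 187, 205, 244, 249]

Pooled cuts: [3, 19, 21, 28, 32, 59, 66, 73, 80, 92, 101, 105, 114, 124, 135, 143, 148, 151, 164, 174, 182, 187, 193, 205, 214, 223, 236, 244, 249]

Fragments:
  [0,3): 3 bp
  [3,19): 16 bp
  [19,21): 2 bp
  [21,28): 7 bp
  [28,32): 4 bp
  [32,59): 27 bp
  [59,66): 7 bp
  [66,73): 7 bp
  [73,80): 7 bp
  [80,92): 12 bp
  [92,101): 9 bp
  [101,105): 4 bp
  [105,114): 9 bp
  [114,124): 10 bp
  [124,135): 11 bp
  [135,143): 8 bp
  [143,148): 5 bp
  [148,151): 3 bp
  [151,164): 13 bp
  [164,174): 10 bp
  [174,182): 8 bp
  [182,187): 5 bp
  [187,193): 6 bp
  [193,205): 12 bp
  [205,214): 9 bp
  [214,223): 9 bp
  [223,236): 13 bp
  [236,244): 8 bp
  [244,249): 5 bp
  [249,261): 12 bp

[2,3,3,4,4,5,5,5,6,7,7,7,7,8,8,8,9,9,9,9,10,10,11,12,12,12,13,13,16,27]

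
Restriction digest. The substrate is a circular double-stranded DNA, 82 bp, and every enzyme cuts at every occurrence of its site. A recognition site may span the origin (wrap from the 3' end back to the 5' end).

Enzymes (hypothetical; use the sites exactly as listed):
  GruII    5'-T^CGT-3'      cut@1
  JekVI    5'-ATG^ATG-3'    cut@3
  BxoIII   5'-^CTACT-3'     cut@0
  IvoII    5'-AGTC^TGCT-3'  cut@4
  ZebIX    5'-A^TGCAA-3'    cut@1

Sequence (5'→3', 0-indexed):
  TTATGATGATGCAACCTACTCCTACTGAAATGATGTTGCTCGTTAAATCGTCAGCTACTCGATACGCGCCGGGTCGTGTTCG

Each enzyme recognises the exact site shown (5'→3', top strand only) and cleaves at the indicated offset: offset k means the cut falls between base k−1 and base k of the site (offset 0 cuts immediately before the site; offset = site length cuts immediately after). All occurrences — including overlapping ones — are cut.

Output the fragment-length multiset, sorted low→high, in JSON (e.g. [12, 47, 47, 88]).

Site scan:
  GruII TCGT/1: at [39, 47, 73, 79] ⇒ [40, 48, 74, 80]
  JekVI ATGATG/3: at [2, 5, 29] ⇒ [5, 8, 32]
  BxoIII CTACT/0: at [15, 21, 54] ⇒ [15, 21, 54]
  IvoII (AGTCTGCT, off=4): no sites
  ZebIX ATGCAA/1: at [8] ⇒ [9]

All cut coordinates (distinct, sorted): [5, 8, 9, 15, 21, 32, 40, 48, 54, 74, 80]

Fragments:
  5→8: 3 bp
  8→9: 1 bp
  9→15: 6 bp
  15→21: 6 bp
  21→32: 11 bp
  32→40: 8 bp
  40→48: 8 bp
  48→54: 6 bp
  54→74: 20 bp
  74→80: 6 bp
  80→5 (wrap): 82-80+5 = 7 bp

[1,3,6,6,6,6,7,8,8,11,20]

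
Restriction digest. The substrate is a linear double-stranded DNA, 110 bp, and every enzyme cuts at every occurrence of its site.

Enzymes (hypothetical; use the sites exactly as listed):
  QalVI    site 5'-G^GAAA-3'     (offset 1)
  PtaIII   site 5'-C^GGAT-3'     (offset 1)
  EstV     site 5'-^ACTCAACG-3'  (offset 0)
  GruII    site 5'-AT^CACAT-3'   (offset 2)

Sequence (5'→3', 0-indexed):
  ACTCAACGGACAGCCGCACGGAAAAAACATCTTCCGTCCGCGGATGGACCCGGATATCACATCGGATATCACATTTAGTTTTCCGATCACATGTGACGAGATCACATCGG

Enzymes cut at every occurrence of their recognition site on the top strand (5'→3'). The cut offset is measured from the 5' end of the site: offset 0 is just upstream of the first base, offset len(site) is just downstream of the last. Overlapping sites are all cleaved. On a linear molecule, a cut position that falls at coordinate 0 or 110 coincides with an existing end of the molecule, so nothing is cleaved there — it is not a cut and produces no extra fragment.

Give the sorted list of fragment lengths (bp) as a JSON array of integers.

Site scan:
  QalVI GGAAA/1: at [19] ⇒ [20]
  PtaIII CGGAT/1: at [40, 50, 62] ⇒ [41, 51, 63]
  EstV ACTCAACG/0: at [0] ⇒ [] (position 0 is a terminus of the linear molecule — no cut)
  GruII ATCACAT/2: at [55, 67, 85, 100] ⇒ [57, 69, 87, 102]

Pooled cuts: [20, 41, 51, 57, 63, 69, 87, 102]

Fragments:
  [0,20): 20 bp
  [20,41): 21 bp
  [41,51): 10 bp
  [51,57): 6 bp
  [57,63): 6 bp
  [63,69): 6 bp
  [69,87): 18 bp
  [87,102): 15 bp
  [102,110): 8 bp

[6,6,6,8,10,15,18,20,21]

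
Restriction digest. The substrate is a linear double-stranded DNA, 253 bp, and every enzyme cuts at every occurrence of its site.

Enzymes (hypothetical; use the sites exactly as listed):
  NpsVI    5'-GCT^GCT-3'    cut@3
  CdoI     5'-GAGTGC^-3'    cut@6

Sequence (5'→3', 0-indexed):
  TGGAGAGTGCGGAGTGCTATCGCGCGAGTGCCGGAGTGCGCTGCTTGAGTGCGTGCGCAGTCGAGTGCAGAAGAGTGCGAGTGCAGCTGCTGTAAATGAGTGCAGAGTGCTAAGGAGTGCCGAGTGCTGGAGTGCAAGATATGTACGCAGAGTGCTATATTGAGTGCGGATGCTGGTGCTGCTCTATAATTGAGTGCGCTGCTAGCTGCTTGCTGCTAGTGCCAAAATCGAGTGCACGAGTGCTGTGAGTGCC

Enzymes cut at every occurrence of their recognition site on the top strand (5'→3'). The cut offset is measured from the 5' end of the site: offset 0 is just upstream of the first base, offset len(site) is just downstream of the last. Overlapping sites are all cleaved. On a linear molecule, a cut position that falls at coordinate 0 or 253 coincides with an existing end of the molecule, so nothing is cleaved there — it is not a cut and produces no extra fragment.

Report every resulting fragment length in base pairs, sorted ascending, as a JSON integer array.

Per-enzyme occurrences:
  NpsVI (GCTGCT, off=3): starts [39, 85, 177, 197, 204, 211] → cuts [42, 88, 180, 200, 207, 214]
  CdoI (GAGTGC, off=6): starts [4, 11, 25, 33, 46, 62, 72, 78, 97, 104, 114, 121, 129, 149, 161, 191, 229, 237, 246] → cuts [10, 17, 31, 39, 52, 68, 78, 84, 103, 110, 120, 127, 135, 155, 167, 197, 235, 243, 252]

All cut coordinates (distinct, sorted): [10, 17, 31, 39, 42, 52, 68, 78, 84, 88, 103, 110, 120, 127, 135, 155, 167, 180, 197, 200, 207, 214, 235, 243, 252]

Fragments:
  [0,10): 10 bp
  [10,17): 7 bp
  [17,31): 14 bp
  [31,39): 8 bp
  [39,42): 3 bp
  [42,52): 10 bp
  [52,68): 16 bp
  [68,78): 10 bp
  [78,84): 6 bp
  [84,88): 4 bp
  [88,103): 15 bp
  [103,110): 7 bp
  [110,120): 10 bp
  [120,127): 7 bp
  [127,135): 8 bp
  [135,155): 20 bp
  [155,167): 12 bp
  [167,180): 13 bp
  [180,197): 17 bp
  [197,200): 3 bp
  [200,207): 7 bp
  [207,214): 7 bp
  [214,235): 21 bp
  [235,243): 8 bp
  [243,252): 9 bp
  [252,253): 1 bp

[1,3,3,4,6,7,7,7,7,7,8,8,8,9,10,10,10,10,12,13,14,15,16,17,20,21]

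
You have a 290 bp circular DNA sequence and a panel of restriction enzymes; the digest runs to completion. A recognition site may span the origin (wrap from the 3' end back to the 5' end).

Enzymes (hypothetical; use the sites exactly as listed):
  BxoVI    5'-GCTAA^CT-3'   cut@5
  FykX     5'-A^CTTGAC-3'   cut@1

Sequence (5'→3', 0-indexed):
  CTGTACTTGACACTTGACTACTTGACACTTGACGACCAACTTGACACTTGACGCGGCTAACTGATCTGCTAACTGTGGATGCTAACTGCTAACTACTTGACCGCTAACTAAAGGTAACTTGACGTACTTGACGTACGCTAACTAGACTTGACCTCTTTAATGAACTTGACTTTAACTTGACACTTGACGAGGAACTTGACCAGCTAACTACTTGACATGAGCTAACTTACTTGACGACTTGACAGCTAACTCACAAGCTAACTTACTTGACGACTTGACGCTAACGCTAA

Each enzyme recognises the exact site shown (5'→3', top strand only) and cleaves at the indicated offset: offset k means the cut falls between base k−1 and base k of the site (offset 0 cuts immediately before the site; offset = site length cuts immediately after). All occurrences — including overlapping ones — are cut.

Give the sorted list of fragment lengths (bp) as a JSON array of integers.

Scan for sites:
  BxoVI (GCTAACT, off=5): starts [55, 67, 80, 87, 102, 136, 202, 220, 244, 256, 285] → cuts [0, 60, 72, 85, 92, 107, 141, 207, 225, 249, 261]
  FykX (ACTTGAC, off=1): starts [4, 11, 19, 26, 38, 45, 94, 116, 125, 145, 163, 174, 181, 193, 209, 228, 236, 264, 272] → cuts [5, 12, 20, 27, 39, 46, 95, 117, 126, 146, 164, 175, 182, 194, 210, 229, 237, 265, 273]

Pooled cuts: [0, 5, 12, 20, 27, 39, 46, 60, 72, 85, 92, 95, 107, 117, 126, 141, 146, 164, 175, 182, 194, 207, 210, 225, 229, 237, 249, 261, 265, 273]

Fragments:
  0→5: 5 bp
  5→12: 7 bp
  12→20: 8 bp
  20→27: 7 bp
  27→39: 12 bp
  39→46: 7 bp
  46→60: 14 bp
  60→72: 12 bp
  72→85: 13 bp
  85→92: 7 bp
  92→95: 3 bp
  95→107: 12 bp
  107→117: 10 bp
  117→126: 9 bp
  126→141: 15 bp
  141→146: 5 bp
  146→164: 18 bp
  164→175: 11 bp
  175→182: 7 bp
  182→194: 12 bp
  194→207: 13 bp
  207→210: 3 bp
  210→225: 15 bp
  225→229: 4 bp
  229→237: 8 bp
  237→249: 12 bp
  249→261: 12 bp
  261→265: 4 bp
  265→273: 8 bp
  273→0 (wrap): 290-273+0 = 17 bp

[3,3,4,4,5,5,7,7,7,7,7,8,8,8,9,10,11,12,12,12,12,12,12,13,13,14,15,15,17,18]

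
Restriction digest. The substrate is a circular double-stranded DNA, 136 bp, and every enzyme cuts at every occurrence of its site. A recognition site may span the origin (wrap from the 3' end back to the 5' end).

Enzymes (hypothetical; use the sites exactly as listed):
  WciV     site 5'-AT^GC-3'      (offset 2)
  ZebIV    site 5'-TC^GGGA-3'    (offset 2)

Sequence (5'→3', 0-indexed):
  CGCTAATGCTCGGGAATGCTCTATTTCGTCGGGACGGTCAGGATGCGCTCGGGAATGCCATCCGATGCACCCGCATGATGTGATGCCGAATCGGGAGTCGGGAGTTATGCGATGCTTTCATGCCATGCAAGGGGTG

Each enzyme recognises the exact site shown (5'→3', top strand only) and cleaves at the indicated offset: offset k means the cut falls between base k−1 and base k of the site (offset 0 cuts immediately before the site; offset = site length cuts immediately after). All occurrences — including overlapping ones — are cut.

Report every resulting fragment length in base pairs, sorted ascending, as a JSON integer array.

Site scan:
  WciV ATGC/2: at [5, 15, 42, 54, 64, 82, 106, 111, 119, 124] ⇒ [7, 17, 44, 56, 66, 84, 108, 113, 121, 126]
  ZebIV TCGGGA/2: at [9, 28, 48, 90, 97] ⇒ [11, 30, 50, 92, 99]

Pooled cuts: [7, 11, 17, 30, 44, 50, 56, 66, 84, 92, 99, 108, 113, 121, 126]

Fragment lengths:
  7→11: 4 bp
  11→17: 6 bp
  17→30: 13 bp
  30→44: 14 bp
  44→50: 6 bp
  50→56: 6 bp
  56→66: 10 bp
  66→84: 18 bp
  84→92: 8 bp
  92→99: 7 bp
  99→108: 9 bp
  108→113: 5 bp
  113→121: 8 bp
  121→126: 5 bp
  126→7 (wrap): 136-126+7 = 17 bp

[4,5,5,6,6,6,7,8,8,9,10,13,14,17,18]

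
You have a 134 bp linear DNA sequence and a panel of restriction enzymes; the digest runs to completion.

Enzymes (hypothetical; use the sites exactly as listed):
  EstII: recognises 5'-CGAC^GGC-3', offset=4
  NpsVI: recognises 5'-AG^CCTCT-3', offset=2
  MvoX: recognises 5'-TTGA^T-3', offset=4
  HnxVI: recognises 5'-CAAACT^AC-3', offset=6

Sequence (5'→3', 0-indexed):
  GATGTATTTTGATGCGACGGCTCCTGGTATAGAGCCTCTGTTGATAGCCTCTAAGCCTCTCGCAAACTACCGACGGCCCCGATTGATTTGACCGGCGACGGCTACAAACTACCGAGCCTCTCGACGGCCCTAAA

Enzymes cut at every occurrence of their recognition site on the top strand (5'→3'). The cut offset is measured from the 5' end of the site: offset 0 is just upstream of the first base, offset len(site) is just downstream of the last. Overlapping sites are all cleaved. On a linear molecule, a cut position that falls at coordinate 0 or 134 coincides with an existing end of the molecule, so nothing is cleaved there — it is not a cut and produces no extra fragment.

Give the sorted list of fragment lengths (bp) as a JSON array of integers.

[3,6,6,6,8,9,9,10,11,12,12,13,13,16]

Per-enzyme occurrences:
  EstII (CGACGGC, off=4): starts [14, 70, 95, 121] → cuts [18, 74, 99, 125]
  NpsVI (AGCCTCT, off=2): starts [32, 45, 53, 114] → cuts [34, 47, 55, 116]
  MvoX (TTGAT, off=4): starts [8, 40, 82] → cuts [12, 44, 86]
  HnxVI (CAAACTAC, off=6): starts [62, 104] → cuts [68, 110]

Pooled cuts: [12, 18, 34, 44, 47, 55, 68, 74, 86, 99, 110, 116, 125]

Fragments:
  [0,12): 12 bp
  [12,18): 6 bp
  [18,34): 16 bp
  [34,44): 10 bp
  [44,47): 3 bp
  [47,55): 8 bp
  [55,68): 13 bp
  [68,74): 6 bp
  [74,86): 12 bp
  [86,99): 13 bp
  [99,110): 11 bp
  [110,116): 6 bp
  [116,125): 9 bp
  [125,134): 9 bp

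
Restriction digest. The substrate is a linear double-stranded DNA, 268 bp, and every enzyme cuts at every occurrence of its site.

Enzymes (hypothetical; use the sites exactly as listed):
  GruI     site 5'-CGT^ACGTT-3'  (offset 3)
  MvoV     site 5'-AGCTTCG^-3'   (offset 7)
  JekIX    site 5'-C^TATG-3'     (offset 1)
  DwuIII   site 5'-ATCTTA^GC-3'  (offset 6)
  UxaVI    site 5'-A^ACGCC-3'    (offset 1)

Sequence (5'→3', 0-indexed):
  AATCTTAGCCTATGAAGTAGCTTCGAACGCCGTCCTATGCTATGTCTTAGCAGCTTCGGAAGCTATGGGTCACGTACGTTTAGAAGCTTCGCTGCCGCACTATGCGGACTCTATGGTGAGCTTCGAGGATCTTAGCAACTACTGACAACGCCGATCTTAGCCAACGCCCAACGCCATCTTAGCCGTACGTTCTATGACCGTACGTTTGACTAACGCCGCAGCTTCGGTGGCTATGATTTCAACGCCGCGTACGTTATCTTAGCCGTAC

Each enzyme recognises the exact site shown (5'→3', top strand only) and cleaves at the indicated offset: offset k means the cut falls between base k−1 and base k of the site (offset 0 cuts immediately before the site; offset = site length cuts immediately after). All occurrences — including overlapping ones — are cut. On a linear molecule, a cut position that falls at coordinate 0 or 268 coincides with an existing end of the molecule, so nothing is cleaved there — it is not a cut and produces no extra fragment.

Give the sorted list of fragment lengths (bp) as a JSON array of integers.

[1,3,4,5,5,5,5,6,7,7,7,9,9,9,9,9,10,11,11,11,11,12,12,13,14,14,15,16,18]

Per-enzyme occurrences:
  GruI (CGTACGTT, off=3): starts [72, 183, 198, 247] → cuts [75, 186, 201, 250]
  MvoV (AGCTTCG, off=7): starts [18, 51, 84, 118, 219] → cuts [25, 58, 91, 125, 226]
  JekIX (CTATG, off=1): starts [9, 34, 39, 62, 99, 110, 191, 230] → cuts [10, 35, 40, 63, 100, 111, 192, 231]
  DwuIII (ATCTTAGC, off=6): starts [1, 128, 153, 175, 255] → cuts [7, 134, 159, 181, 261]
  UxaVI (AACGCC, off=1): starts [25, 146, 162, 169, 211, 240] → cuts [26, 147, 163, 170, 212, 241]

All cut coordinates (distinct, sorted): [7, 10, 25, 26, 35, 40, 58, 63, 75, 91, 100, 111, 125, 134, 147, 159, 163, 170, 181, 186, 192, 201, 212, 226, 231, 241, 250, 261]

Fragment lengths:
  [0,7): 7 bp
  [7,10): 3 bp
  [10,25): 15 bp
  [25,26): 1 bp
  [26,35): 9 bp
  [35,40): 5 bp
  [40,58): 18 bp
  [58,63): 5 bp
  [63,75): 12 bp
  [75,91): 16 bp
  [91,100): 9 bp
  [100,111): 11 bp
  [111,125): 14 bp
  [125,134): 9 bp
  [134,147): 13 bp
  [147,159): 12 bp
  [159,163): 4 bp
  [163,170): 7 bp
  [170,181): 11 bp
  [181,186): 5 bp
  [186,192): 6 bp
  [192,201): 9 bp
  [201,212): 11 bp
  [212,226): 14 bp
  [226,231): 5 bp
  [231,241): 10 bp
  [241,250): 9 bp
  [250,261): 11 bp
  [261,268): 7 bp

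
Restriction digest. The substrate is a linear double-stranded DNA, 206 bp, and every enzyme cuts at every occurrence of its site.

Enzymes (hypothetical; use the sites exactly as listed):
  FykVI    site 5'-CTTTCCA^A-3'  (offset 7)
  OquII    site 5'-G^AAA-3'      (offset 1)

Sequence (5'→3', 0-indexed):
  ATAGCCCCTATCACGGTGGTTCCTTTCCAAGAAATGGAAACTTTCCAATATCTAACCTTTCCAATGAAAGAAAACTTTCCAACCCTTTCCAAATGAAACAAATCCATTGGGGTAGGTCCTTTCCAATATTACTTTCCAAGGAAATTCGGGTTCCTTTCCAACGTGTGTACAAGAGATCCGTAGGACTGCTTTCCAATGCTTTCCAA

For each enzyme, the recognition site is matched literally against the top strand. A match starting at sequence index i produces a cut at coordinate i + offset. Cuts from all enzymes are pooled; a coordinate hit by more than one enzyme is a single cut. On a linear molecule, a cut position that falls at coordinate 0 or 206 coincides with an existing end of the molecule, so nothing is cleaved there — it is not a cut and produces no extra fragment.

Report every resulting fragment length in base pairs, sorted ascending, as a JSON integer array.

Site scan:
  FykVI CTTTCCAA/7: at [22, 40, 56, 74, 84, 118, 131, 153, 188, 198] ⇒ [29, 47, 63, 81, 91, 125, 138, 160, 195, 205]
  OquII GAAA/1: at [30, 36, 65, 69, 94, 140] ⇒ [31, 37, 66, 70, 95, 141]

Pooled cuts: [29, 31, 37, 47, 63, 66, 70, 81, 91, 95, 125, 138, 141, 160, 195, 205]

Fragments:
  [0,29): 29 bp
  [29,31): 2 bp
  [31,37): 6 bp
  [37,47): 10 bp
  [47,63): 16 bp
  [63,66): 3 bp
  [66,70): 4 bp
  [70,81): 11 bp
  [81,91): 10 bp
  [91,95): 4 bp
  [95,125): 30 bp
  [125,138): 13 bp
  [138,141): 3 bp
  [141,160): 19 bp
  [160,195): 35 bp
  [195,205): 10 bp
  [205,206): 1 bp

[1,2,3,3,4,4,6,10,10,10,11,13,16,19,29,30,35]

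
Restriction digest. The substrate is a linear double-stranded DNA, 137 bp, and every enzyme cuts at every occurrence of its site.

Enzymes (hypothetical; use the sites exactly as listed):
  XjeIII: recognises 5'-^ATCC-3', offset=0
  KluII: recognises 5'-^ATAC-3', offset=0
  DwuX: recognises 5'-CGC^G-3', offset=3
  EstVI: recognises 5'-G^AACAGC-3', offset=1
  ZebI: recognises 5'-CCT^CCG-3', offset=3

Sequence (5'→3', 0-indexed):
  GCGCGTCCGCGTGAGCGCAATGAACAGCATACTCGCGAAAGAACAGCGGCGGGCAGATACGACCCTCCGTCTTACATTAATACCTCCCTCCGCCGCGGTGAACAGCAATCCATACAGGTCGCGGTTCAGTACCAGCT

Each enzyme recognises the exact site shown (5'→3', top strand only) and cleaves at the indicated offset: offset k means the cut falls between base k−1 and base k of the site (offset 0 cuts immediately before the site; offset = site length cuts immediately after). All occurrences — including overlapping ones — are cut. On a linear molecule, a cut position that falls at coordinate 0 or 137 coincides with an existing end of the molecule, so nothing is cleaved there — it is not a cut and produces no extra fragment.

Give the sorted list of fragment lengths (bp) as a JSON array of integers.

Per-enzyme occurrences:
  XjeIII ATCC/0: at [107] ⇒ [107]
  KluII ATAC/0: at [28, 56, 79, 111] ⇒ [28, 56, 79, 111]
  DwuX CGCG/3: at [1, 7, 33, 93, 119] ⇒ [4, 10, 36, 96, 122]
  EstVI GAACAGC/1: at [21, 40, 99] ⇒ [22, 41, 100]
  ZebI CCTCCG/3: at [63, 86] ⇒ [66, 89]

All cut coordinates (distinct, sorted): [4, 10, 22, 28, 36, 41, 56, 66, 79, 89, 96, 100, 107, 111, 122]

Fragments:
  [0,4): 4 bp
  [4,10): 6 bp
  [10,22): 12 bp
  [22,28): 6 bp
  [28,36): 8 bp
  [36,41): 5 bp
  [41,56): 15 bp
  [56,66): 10 bp
  [66,79): 13 bp
  [79,89): 10 bp
  [89,96): 7 bp
  [96,100): 4 bp
  [100,107): 7 bp
  [107,111): 4 bp
  [111,122): 11 bp
  [122,137): 15 bp

[4,4,4,5,6,6,7,7,8,10,10,11,12,13,15,15]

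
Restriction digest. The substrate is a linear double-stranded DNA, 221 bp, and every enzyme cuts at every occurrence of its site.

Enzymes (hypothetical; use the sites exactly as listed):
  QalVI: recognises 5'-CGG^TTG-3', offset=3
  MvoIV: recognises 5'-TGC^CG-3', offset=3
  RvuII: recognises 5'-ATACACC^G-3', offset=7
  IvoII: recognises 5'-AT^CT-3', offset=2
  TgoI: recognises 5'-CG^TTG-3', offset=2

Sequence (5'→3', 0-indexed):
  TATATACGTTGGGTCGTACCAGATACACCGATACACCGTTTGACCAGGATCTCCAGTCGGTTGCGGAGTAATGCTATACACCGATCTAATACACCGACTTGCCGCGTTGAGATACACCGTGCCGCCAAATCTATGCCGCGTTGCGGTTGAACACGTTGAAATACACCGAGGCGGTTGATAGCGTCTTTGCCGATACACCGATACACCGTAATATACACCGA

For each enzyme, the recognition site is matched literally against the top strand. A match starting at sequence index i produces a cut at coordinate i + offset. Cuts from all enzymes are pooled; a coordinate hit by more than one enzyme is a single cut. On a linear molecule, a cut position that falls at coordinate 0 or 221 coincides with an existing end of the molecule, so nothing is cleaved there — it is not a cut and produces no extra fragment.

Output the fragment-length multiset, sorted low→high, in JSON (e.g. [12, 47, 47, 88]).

Scan for sites:
  QalVI CGGTTG/3: at [57, 143, 171] ⇒ [60, 146, 174]
  MvoIV TGCCG/3: at [99, 119, 133, 187] ⇒ [102, 122, 136, 190]
  RvuII ATACACCG/7: at [22, 30, 75, 88, 111, 160, 192, 200, 212] ⇒ [29, 37, 82, 95, 118, 167, 199, 207, 219]
  IvoII ATCT/2: at [48, 83, 128] ⇒ [50, 85, 130]
  TgoI CGTTG/2: at [6, 104, 138, 153] ⇒ [8, 106, 140, 155]

Pooled cuts: [8, 29, 37, 50, 60, 82, 85, 95, 102, 106, 118, 122, 130, 136, 140, 146, 155, 167, 174, 190, 199, 207, 219]

Fragment lengths:
  [0,8): 8 bp
  [8,29): 21 bp
  [29,37): 8 bp
  [37,50): 13 bp
  [50,60): 10 bp
  [60,82): 22 bp
  [82,85): 3 bp
  [85,95): 10 bp
  [95,102): 7 bp
  [102,106): 4 bp
  [106,118): 12 bp
  [118,122): 4 bp
  [122,130): 8 bp
  [130,136): 6 bp
  [136,140): 4 bp
  [140,146): 6 bp
  [146,155): 9 bp
  [155,167): 12 bp
  [167,174): 7 bp
  [174,190): 16 bp
  [190,199): 9 bp
  [199,207): 8 bp
  [207,219): 12 bp
  [219,221): 2 bp

[2,3,4,4,4,6,6,7,7,8,8,8,8,9,9,10,10,12,12,12,13,16,21,22]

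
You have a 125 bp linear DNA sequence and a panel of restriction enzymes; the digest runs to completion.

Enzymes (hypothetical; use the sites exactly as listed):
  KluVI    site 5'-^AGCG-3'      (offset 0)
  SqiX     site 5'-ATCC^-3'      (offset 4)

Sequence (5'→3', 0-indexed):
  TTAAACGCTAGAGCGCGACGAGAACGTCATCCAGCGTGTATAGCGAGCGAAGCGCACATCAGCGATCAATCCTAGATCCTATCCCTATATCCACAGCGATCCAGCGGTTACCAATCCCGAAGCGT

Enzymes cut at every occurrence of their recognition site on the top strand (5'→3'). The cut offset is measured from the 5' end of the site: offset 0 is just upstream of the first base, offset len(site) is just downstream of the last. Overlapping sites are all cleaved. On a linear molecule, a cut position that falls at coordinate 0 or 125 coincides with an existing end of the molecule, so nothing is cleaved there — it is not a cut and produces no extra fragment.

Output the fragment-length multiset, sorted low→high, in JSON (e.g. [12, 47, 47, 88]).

Site scan:
  KluVI (AGCG, off=0): starts [11, 32, 41, 45, 50, 60, 94, 102, 120] → cuts [11, 32, 41, 45, 50, 60, 94, 102, 120]
  SqiX (ATCC, off=4): starts [28, 68, 75, 80, 88, 98, 113] → cuts [32, 72, 79, 84, 92, 102, 117]

Pooled cuts: [11, 32, 41, 45, 50, 60, 72, 79, 84, 92, 94, 102, 117, 120]

Fragment lengths:
  [0,11): 11 bp
  [11,32): 21 bp
  [32,41): 9 bp
  [41,45): 4 bp
  [45,50): 5 bp
  [50,60): 10 bp
  [60,72): 12 bp
  [72,79): 7 bp
  [79,84): 5 bp
  [84,92): 8 bp
  [92,94): 2 bp
  [94,102): 8 bp
  [102,117): 15 bp
  [117,120): 3 bp
  [120,125): 5 bp

[2,3,4,5,5,5,7,8,8,9,10,11,12,15,21]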